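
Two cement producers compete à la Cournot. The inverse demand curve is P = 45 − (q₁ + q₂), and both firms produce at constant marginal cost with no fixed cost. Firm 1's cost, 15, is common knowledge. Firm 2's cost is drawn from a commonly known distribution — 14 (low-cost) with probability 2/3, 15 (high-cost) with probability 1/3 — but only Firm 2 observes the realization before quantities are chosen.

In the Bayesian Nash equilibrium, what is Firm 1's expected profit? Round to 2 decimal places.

95.60

Firm 2 with cost c maximizes (45 − (q₁+q₂) − c)·q₂, giving q₂(c) = (45 − c − q₁)/2.
E[c₂] = 2/3·14 + 1/3·15 = 14.3333
Firm 1's FOC against E[q₂] yields q₁ = (45 − 2·15 + E[c₂])/3 = (45 − 30 + 14.3333)/3 = 9.77778.
E[P] = 45 − (q₁ + E[q₂]) = 24.7778; Firm 1's expected profit = (E[P] − 15)·q₁ = (24.7778 − 15)·9.77778 = 95.6049.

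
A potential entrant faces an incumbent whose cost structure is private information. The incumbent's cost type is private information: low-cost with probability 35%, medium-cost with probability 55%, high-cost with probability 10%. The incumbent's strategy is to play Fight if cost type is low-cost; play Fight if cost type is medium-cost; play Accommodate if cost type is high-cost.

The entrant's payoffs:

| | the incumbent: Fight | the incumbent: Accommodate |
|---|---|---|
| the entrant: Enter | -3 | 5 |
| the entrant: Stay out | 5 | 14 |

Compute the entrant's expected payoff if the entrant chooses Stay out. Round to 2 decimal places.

5.90

E[Stay out] = 0.35·5 + 0.55·5 + 0.1·14 = 1.75 + 2.75 + 1.4 = 5.9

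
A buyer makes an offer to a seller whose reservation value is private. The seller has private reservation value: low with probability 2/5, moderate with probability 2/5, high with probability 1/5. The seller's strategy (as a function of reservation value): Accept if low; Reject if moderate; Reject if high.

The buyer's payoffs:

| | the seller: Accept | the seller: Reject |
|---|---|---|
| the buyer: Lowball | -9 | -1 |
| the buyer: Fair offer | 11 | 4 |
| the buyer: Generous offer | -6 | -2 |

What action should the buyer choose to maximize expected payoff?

Fair offer

E[Lowball] = 2/5·(-9) + 2/5·(-1) + 1/5·(-1) = -21/5
E[Fair offer] = 2/5·(11) + 2/5·(4) + 1/5·(4) = 34/5
E[Generous offer] = 2/5·(-6) + 2/5·(-2) + 1/5·(-2) = -18/5
Best response: Fair offer (34/5 is the largest).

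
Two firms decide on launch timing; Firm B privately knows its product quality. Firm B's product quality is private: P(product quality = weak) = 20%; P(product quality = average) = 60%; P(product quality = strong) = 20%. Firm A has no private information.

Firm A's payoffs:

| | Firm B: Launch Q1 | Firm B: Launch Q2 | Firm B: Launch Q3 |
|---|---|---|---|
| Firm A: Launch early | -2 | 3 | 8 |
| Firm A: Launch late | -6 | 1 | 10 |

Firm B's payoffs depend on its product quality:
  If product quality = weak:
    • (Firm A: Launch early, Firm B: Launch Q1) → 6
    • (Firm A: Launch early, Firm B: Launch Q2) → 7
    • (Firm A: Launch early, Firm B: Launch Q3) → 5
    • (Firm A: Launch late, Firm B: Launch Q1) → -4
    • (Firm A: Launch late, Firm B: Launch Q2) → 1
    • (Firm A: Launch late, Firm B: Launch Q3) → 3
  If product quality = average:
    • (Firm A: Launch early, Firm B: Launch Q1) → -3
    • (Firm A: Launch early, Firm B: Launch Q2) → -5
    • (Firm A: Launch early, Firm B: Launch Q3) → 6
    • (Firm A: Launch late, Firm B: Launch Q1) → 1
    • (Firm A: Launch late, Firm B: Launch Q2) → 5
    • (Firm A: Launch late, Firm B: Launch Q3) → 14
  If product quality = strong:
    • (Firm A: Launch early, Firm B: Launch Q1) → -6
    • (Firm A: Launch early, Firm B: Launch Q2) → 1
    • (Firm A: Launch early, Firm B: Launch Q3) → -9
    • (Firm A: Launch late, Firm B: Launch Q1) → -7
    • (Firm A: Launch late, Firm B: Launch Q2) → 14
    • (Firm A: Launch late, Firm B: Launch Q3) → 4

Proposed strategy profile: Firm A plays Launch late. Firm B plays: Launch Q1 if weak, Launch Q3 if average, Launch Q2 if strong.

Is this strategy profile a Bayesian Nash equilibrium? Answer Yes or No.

No

A profile is a BNE iff every type of every player is best-responding given beliefs about the other side.
Firm A plays Launch late: E[Launch late] = 0.2·(-6) + 0.6·(10) + 0.2·(1) = 5; E[Launch early] = 5. Best-responding. ✓
Firm B (product quality weak), facing Launch late: Launch Q1 gives -4, Launch Q2 gives 1, Launch Q3 gives 3. Proposed Launch Q1 is not best — profitable deviation exists. ✗
Firm B (product quality average), facing Launch late: Launch Q1 gives 1, Launch Q2 gives 5, Launch Q3 gives 14. Proposed Launch Q3 is best. ✓
Firm B (product quality strong), facing Launch late: Launch Q1 gives -7, Launch Q2 gives 14, Launch Q3 gives 4. Proposed Launch Q2 is best. ✓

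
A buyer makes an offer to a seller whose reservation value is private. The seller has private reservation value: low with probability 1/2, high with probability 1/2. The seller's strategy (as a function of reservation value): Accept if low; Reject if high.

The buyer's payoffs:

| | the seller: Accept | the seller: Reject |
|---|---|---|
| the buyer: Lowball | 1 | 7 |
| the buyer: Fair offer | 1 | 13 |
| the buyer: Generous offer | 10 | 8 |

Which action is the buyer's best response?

Generous offer

E[Lowball] = 1/2·(1) + 1/2·(7) = 4
E[Fair offer] = 1/2·(1) + 1/2·(13) = 7
E[Generous offer] = 1/2·(10) + 1/2·(8) = 9
Best response: Generous offer (9 is the largest).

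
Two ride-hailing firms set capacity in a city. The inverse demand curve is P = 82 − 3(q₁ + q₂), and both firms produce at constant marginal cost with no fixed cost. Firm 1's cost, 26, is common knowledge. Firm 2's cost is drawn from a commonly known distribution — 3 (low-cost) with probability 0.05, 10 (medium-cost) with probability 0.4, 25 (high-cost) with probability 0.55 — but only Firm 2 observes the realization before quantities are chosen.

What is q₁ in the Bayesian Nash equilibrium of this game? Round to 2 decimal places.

Each type of Firm 2 best-responds to q₁; Firm 1 best-responds to the expected q₂ over Firm 2's types.
Firm 2 with cost c maximizes (82 − 3(q₁+q₂) − c)·q₂, giving q₂(c) = (82 − c − 3q₁)/6.
E[c₂] = 0.05·3 + 0.4·10 + 0.55·25 = 17.9
Firm 1's FOC against E[q₂] yields q₁ = (82 − 2·26 + E[c₂])/9 = (82 − 52 + 17.9)/9 = 5.32222.

5.32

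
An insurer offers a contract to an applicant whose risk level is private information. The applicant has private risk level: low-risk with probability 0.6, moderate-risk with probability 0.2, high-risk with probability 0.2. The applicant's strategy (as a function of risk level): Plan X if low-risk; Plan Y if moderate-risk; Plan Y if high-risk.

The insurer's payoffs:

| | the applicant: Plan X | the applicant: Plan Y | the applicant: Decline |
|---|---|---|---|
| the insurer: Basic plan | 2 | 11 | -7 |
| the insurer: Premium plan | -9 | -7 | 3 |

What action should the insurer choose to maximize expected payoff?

E[Basic plan] = 0.6·(2) + 0.2·(11) + 0.2·(11) = 5.6
E[Premium plan] = 0.6·(-9) + 0.2·(-7) + 0.2·(-7) = -8.2
Best response: Basic plan (5.6 is the largest).

Basic plan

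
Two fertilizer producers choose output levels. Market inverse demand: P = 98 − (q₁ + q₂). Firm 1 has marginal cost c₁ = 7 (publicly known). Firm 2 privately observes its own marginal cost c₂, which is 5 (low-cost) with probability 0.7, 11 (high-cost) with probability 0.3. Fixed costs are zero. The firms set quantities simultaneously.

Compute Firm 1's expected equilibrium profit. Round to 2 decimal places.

916.07

Type-c best response for Firm 2: q₂(c) = (98 − c)/2 − q₁/2.
Firm 1 maximizes expected profit; its first-order condition is 98 − 2q₁ − E[q₂] − 7 = 0.
Substituting E[q₂] and solving: E[c₂] = 6.8, so q₁ = (98 − 2·7 + 6.8)/3 = 30.2667.
E[P] = 98 − (q₁ + E[q₂]) = 37.2667; Firm 1's expected profit = (E[P] − 7)·q₁ = (37.2667 − 7)·30.2667 = 916.071.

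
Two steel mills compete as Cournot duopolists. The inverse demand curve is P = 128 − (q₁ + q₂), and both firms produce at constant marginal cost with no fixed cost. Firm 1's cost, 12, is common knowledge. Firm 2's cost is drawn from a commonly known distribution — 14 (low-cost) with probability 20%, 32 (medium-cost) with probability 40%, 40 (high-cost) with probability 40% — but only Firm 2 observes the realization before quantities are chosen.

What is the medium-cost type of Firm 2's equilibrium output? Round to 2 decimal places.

Firm 2 with cost c maximizes (128 − (q₁+q₂) − c)·q₂, giving q₂(c) = (128 − c − q₁)/2.
E[c₂] = 0.2·14 + 0.4·32 + 0.4·40 = 31.6
Firm 1's FOC against E[q₂] yields q₁ = (128 − 2·12 + E[c₂])/3 = (128 − 24 + 31.6)/3 = 45.2.
q₂(medium-cost) = (128 − 32 − 45.2)/2 = 25.4.

25.40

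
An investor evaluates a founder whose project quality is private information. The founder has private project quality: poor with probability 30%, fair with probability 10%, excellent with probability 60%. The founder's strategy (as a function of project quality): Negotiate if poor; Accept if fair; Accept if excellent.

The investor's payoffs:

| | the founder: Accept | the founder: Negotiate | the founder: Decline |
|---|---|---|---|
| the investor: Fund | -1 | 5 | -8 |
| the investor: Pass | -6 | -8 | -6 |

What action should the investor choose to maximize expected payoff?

Fund

E[Fund] = 0.3·(5) + 0.1·(-1) + 0.6·(-1) = 0.8
E[Pass] = 0.3·(-8) + 0.1·(-6) + 0.6·(-6) = -6.6
Best response: Fund (0.8 is the largest).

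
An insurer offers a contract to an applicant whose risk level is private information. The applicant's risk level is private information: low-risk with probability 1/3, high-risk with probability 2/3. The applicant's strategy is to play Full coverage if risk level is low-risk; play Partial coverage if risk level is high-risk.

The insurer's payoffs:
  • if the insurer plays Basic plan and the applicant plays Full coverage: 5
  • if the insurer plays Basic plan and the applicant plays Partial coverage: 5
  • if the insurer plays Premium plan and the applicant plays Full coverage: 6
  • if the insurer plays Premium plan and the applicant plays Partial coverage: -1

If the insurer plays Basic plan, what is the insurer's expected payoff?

Take the expectation over the applicant's risk level, weighting each type's action by its prior probability.
E[Basic plan] = 1/3·5 + 2/3·5 = 5/3 + 10/3 = 5

5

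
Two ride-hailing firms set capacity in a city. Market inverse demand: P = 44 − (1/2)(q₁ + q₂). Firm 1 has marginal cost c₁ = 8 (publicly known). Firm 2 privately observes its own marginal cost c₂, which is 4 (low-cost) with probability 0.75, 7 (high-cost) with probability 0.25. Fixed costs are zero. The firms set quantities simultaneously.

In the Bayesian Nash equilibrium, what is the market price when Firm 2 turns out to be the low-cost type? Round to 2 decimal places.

18.54

Type-c best response for Firm 2: q₂(c) = (44 − c) − q₁/2.
Firm 1 maximizes expected profit; its first-order condition is 44 − q₁ − (1/2)E[q₂] − 8 = 0.
Substituting E[q₂] and solving: E[c₂] = 4.75, so q₁ = (44 − 2·8 + 4.75)/(3/2) = 21.8333.
q₂(low-cost) = 29.0833, so P = 44 − (1/2)·(21.8333 + 29.0833) = 18.5417.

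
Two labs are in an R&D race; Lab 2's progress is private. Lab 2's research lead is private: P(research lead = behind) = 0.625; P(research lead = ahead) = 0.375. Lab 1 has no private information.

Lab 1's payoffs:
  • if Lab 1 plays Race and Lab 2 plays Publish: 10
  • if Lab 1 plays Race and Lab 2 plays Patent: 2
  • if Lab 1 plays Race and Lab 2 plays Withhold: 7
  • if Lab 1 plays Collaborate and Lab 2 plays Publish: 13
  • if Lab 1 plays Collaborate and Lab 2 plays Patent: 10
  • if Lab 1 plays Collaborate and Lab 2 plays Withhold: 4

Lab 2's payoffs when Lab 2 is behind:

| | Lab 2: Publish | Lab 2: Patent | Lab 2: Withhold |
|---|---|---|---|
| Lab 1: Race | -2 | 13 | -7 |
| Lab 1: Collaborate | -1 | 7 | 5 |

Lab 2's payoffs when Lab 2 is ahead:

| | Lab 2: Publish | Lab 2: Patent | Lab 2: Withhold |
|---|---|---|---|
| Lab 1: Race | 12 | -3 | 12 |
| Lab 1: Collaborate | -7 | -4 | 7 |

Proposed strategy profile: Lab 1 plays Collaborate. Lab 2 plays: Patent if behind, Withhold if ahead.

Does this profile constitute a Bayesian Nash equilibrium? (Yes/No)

Yes

A profile is a BNE iff every type of every player is best-responding given beliefs about the other side.
Lab 1 plays Collaborate: E[Collaborate] = 0.625·(10) + 0.375·(4) = 7.75; E[Race] = 3.875. Best-responding. ✓
Lab 2 (research lead behind), facing Collaborate: Publish gives -1, Patent gives 7, Withhold gives 5. Proposed Patent is best. ✓
Lab 2 (research lead ahead), facing Collaborate: Publish gives -7, Patent gives -4, Withhold gives 7. Proposed Withhold is best. ✓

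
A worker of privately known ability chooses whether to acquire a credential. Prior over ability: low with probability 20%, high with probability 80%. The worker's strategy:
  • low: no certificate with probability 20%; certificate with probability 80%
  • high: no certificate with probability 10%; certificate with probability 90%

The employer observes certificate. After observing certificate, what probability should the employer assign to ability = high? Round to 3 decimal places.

Apply Bayes' rule using the sender's strategy as the likelihood.
P(certificate) = 0.2·0.8 + 0.8·0.9 = 0.88
P(high | certificate) = (0.8·0.9) / 0.88 = 0.72 / 0.88 = 0.818182

0.818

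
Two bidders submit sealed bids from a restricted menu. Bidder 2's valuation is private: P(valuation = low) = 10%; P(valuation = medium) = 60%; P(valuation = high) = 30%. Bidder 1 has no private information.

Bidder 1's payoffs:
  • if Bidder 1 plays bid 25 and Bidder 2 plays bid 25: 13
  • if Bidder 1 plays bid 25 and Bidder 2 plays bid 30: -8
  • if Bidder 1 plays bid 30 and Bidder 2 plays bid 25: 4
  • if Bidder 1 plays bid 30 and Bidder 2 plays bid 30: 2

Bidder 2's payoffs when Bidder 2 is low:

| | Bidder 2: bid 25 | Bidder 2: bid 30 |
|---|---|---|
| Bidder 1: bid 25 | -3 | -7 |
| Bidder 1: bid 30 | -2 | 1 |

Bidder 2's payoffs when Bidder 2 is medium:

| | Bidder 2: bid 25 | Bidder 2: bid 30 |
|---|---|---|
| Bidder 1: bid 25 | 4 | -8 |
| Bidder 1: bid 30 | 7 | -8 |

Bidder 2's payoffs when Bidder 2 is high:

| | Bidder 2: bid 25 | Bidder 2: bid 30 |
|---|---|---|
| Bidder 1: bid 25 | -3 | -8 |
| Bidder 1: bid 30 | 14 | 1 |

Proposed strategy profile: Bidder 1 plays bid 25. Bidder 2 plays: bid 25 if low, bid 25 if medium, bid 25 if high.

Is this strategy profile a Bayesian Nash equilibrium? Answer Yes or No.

A profile is a BNE iff every type of every player is best-responding given beliefs about the other side.
Bidder 1 plays bid 25: E[bid 25] = 0.1·(13) + 0.6·(13) + 0.3·(13) = 13; E[bid 30] = 4. Best-responding. ✓
Bidder 2 (valuation low), facing bid 25: bid 25 gives -3, bid 30 gives -7. Proposed bid 25 is best. ✓
Bidder 2 (valuation medium), facing bid 25: bid 25 gives 4, bid 30 gives -8. Proposed bid 25 is best. ✓
Bidder 2 (valuation high), facing bid 25: bid 25 gives -3, bid 30 gives -8. Proposed bid 25 is best. ✓

Yes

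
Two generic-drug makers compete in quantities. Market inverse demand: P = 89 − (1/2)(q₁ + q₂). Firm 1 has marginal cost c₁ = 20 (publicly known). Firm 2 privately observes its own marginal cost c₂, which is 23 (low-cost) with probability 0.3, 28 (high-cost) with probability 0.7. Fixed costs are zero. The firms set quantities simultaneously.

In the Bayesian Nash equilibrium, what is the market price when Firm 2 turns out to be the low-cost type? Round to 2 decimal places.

Firm 2 with cost c maximizes (89 − (1/2)(q₁+q₂) − c)·q₂, giving q₂(c) = (89 − c − (1/2)q₁).
E[c₂] = 0.3·23 + 0.7·28 = 26.5
Firm 1's FOC against E[q₂] yields q₁ = (89 − 2·20 + E[c₂])/(3/2) = (89 − 40 + 26.5)/(3/2) = 50.3333.
q₂(low-cost) = 40.8333, so P = 89 − (1/2)·(50.3333 + 40.8333) = 43.4167.

43.42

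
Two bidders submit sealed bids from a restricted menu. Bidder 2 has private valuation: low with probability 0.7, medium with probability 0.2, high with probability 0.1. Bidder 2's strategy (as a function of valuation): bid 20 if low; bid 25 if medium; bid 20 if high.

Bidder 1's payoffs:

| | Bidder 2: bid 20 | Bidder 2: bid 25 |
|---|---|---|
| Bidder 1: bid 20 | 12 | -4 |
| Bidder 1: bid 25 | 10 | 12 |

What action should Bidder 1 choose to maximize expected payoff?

bid 25

E[bid 20] = 0.7·(12) + 0.2·(-4) + 0.1·(12) = 8.8
E[bid 25] = 0.7·(10) + 0.2·(12) + 0.1·(10) = 10.4
Best response: bid 25 (10.4 is the largest).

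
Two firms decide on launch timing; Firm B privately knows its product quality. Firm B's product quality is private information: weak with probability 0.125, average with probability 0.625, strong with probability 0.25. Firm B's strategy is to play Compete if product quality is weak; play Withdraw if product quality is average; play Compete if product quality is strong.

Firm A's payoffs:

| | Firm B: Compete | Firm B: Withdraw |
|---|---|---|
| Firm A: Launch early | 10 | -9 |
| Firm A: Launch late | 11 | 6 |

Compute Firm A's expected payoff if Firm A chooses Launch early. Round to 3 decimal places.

Take the expectation over Firm B's product quality, weighting each type's action by its prior probability.
E[Launch early] = 0.125·10 + 0.625·(-9) + 0.25·10 = 1.25 + (-5.625) + 2.5 = -1.875

-1.875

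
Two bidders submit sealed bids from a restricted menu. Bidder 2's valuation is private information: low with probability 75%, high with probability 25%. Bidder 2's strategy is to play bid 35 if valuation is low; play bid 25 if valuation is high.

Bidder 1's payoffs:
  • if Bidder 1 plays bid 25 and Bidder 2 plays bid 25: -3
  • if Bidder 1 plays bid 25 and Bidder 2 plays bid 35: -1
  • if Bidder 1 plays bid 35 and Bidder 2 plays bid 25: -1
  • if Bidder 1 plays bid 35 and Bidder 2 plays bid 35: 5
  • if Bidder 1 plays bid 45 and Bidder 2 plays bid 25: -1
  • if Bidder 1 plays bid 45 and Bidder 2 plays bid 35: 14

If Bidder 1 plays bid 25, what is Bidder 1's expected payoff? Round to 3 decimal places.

-1.500

Take the expectation over Bidder 2's valuation, weighting each type's action by its prior probability.
E[bid 25] = 0.75·(-1) + 0.25·(-3) = (-0.75) + (-0.75) = -1.5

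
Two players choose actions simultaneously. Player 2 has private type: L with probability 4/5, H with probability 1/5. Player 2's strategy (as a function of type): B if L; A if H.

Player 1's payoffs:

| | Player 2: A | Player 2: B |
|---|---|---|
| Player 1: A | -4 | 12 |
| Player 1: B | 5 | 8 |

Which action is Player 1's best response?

E[A] = 4/5·(12) + 1/5·(-4) = 44/5
E[B] = 4/5·(8) + 1/5·(5) = 37/5
Best response: A (44/5 is the largest).

A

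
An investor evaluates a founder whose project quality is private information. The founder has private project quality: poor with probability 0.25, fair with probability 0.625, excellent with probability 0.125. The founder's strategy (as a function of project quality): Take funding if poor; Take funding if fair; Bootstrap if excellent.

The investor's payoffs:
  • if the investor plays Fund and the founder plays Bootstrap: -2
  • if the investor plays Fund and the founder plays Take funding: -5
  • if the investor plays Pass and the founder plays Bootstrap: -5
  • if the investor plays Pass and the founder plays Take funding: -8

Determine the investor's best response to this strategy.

E[Fund] = 0.25·(-5) + 0.625·(-5) + 0.125·(-2) = -4.625
E[Pass] = 0.25·(-8) + 0.625·(-8) + 0.125·(-5) = -7.625
Best response: Fund (-4.625 is the largest).

Fund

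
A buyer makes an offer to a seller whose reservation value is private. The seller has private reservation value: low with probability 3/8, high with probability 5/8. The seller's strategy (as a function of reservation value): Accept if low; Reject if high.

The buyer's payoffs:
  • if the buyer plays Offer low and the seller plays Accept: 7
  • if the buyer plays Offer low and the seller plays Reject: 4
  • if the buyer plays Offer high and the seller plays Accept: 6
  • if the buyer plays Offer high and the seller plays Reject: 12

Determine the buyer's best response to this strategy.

E[Offer low] = 3/8·(7) + 5/8·(4) = 41/8
E[Offer high] = 3/8·(6) + 5/8·(12) = 39/4
Best response: Offer high (39/4 is the largest).

Offer high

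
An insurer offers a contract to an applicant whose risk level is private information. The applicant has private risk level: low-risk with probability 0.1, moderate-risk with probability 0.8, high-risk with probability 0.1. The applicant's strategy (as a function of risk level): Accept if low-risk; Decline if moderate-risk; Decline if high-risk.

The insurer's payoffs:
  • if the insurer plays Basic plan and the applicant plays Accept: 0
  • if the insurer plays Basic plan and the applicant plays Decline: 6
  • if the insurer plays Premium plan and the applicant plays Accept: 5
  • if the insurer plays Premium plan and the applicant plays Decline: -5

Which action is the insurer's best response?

Basic plan

E[Basic plan] = 0.1·(0) + 0.8·(6) + 0.1·(6) = 5.4
E[Premium plan] = 0.1·(5) + 0.8·(-5) + 0.1·(-5) = -4
Best response: Basic plan (5.4 is the largest).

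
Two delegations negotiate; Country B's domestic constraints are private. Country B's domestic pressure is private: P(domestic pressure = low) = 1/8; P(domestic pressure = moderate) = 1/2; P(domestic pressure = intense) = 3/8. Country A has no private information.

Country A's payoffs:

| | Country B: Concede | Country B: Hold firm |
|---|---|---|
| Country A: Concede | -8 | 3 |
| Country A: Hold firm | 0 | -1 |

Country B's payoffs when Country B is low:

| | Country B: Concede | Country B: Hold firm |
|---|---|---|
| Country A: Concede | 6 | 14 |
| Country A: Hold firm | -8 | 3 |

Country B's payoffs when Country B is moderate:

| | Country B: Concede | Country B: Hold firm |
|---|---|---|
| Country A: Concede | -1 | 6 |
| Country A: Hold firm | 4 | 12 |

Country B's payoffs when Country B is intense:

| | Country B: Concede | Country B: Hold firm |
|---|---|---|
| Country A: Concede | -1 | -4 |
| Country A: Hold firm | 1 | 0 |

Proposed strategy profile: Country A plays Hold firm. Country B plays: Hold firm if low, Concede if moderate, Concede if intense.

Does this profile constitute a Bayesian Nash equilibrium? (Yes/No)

Country A plays Hold firm: E[Hold firm] = 1/8·(-1) + 1/2·(0) + 3/8·(0) = -1/8; E[Concede] = -53/8. Best-responding. ✓
Country B (domestic pressure low), facing Hold firm: Concede gives -8, Hold firm gives 3. Proposed Hold firm is best. ✓
Country B (domestic pressure moderate), facing Hold firm: Concede gives 4, Hold firm gives 12. Proposed Concede is not best — profitable deviation exists. ✗
Country B (domestic pressure intense), facing Hold firm: Concede gives 1, Hold firm gives 0. Proposed Concede is best. ✓

No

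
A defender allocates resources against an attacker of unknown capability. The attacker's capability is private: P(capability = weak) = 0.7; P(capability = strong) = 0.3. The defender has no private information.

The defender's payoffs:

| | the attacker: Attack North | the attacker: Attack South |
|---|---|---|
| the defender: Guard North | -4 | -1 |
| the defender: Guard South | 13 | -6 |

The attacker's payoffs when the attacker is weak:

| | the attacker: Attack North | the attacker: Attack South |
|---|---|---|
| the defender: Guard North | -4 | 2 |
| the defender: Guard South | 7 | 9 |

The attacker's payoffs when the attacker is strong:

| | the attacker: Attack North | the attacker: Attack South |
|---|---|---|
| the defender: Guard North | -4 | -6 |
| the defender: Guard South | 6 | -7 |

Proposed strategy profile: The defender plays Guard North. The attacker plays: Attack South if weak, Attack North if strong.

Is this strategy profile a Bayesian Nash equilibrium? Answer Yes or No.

No

A profile is a BNE iff every type of every player is best-responding given beliefs about the other side.
The defender plays Guard North: E[Guard North] = 0.7·(-1) + 0.3·(-4) = -1.9; E[Guard South] = -0.3. Not best-responding. ✗
The attacker (capability weak), facing Guard North: Attack North gives -4, Attack South gives 2. Proposed Attack South is best. ✓
The attacker (capability strong), facing Guard North: Attack North gives -4, Attack South gives -6. Proposed Attack North is best. ✓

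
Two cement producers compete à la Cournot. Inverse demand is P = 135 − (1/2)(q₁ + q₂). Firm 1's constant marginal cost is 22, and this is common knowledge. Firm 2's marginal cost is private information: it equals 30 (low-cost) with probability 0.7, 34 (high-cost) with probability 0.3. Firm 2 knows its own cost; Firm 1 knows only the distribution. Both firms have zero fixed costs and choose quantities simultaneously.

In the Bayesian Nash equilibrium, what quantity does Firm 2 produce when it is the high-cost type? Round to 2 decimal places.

Firm 2 with cost c maximizes (135 − (1/2)(q₁+q₂) − c)·q₂, giving q₂(c) = (135 − c − (1/2)q₁).
E[c₂] = 0.7·30 + 0.3·34 = 31.2
Firm 1's FOC against E[q₂] yields q₁ = (135 − 2·22 + E[c₂])/(3/2) = (135 − 44 + 31.2)/(3/2) = 81.4667.
q₂(high-cost) = (135 − 34 − (1/2)·81.4667) = 60.2667.

60.27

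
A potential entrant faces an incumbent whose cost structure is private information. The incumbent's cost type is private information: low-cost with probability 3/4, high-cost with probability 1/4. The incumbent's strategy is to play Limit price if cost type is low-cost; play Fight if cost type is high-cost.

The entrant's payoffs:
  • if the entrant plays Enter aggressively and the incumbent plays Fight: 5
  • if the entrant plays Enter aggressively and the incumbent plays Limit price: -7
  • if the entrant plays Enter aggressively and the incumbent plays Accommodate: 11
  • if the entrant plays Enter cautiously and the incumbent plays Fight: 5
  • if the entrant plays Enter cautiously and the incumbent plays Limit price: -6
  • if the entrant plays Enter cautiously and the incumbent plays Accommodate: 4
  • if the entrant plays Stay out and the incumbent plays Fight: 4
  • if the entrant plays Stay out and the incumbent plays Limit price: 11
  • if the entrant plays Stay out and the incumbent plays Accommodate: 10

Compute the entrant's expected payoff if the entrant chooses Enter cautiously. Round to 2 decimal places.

E[Enter cautiously] = 3/4·(-6) + 1/4·5 = (-9/2) + 5/4 = -13/4

-3.25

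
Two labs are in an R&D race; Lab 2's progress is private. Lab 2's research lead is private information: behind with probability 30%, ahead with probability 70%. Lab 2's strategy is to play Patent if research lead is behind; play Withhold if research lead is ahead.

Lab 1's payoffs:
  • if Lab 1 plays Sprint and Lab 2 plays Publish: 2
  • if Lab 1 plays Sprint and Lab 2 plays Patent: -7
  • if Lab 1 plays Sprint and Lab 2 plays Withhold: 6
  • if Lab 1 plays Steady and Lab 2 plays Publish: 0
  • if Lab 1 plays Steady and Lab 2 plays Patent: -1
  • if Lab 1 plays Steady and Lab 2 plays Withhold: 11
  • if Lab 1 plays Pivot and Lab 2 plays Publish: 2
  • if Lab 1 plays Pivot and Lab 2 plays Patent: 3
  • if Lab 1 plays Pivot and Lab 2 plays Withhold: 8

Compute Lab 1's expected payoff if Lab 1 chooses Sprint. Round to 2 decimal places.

2.10

E[Sprint] = 0.3·(-7) + 0.7·6 = (-2.1) + 4.2 = 2.1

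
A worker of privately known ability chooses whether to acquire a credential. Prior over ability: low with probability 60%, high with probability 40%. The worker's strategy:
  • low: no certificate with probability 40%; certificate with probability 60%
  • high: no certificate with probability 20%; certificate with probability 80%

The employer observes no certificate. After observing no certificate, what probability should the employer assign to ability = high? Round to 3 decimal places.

0.250

P(no certificate) = 0.6·0.4 + 0.4·0.2 = 0.32
P(high | no certificate) = (0.4·0.2) / 0.32 = 0.08 / 0.32 = 0.25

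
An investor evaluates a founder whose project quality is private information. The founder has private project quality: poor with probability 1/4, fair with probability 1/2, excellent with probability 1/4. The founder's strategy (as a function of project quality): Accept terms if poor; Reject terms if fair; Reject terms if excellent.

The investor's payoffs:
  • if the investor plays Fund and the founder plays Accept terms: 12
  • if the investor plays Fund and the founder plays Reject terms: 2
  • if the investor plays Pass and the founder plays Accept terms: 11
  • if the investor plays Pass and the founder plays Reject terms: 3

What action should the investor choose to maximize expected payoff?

E[Fund] = 1/4·(12) + 1/2·(2) + 1/4·(2) = 9/2
E[Pass] = 1/4·(11) + 1/2·(3) + 1/4·(3) = 5
Best response: Pass (5 is the largest).

Pass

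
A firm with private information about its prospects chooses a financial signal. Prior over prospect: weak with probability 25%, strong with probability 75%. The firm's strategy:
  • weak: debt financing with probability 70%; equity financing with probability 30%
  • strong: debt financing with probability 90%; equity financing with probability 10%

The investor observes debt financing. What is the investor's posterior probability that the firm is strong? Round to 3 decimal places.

0.794

P(debt financing) = 0.25·0.7 + 0.75·0.9 = 0.85
P(strong | debt financing) = (0.75·0.9) / 0.85 = 0.675 / 0.85 = 0.794118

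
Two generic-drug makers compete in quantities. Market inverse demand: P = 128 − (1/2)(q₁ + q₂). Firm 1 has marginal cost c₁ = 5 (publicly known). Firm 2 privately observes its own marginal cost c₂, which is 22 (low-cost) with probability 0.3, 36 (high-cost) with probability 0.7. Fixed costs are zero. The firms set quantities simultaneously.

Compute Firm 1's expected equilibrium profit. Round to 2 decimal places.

Each type of Firm 2 best-responds to q₁; Firm 1 best-responds to the expected q₂ over Firm 2's types.
Firm 2 with cost c maximizes (128 − (1/2)(q₁+q₂) − c)·q₂, giving q₂(c) = (128 − c − (1/2)q₁).
E[c₂] = 0.3·22 + 0.7·36 = 31.8
Firm 1's FOC against E[q₂] yields q₁ = (128 − 2·5 + E[c₂])/(3/2) = (128 − 10 + 31.8)/(3/2) = 99.8667.
E[P] = 128 − (1/2)·(q₁ + E[q₂]) = 54.9333; Firm 1's expected profit = (E[P] − 5)·q₁ = (54.9333 − 5)·99.8667 = 4986.68.

4986.68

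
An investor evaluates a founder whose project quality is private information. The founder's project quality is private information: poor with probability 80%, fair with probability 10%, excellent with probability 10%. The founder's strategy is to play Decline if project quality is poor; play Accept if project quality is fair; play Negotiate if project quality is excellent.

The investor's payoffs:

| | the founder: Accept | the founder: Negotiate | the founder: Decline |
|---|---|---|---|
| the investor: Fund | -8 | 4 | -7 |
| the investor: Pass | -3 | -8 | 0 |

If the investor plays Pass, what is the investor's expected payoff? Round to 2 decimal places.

E[Pass] = 0.8·0 + 0.1·(-3) + 0.1·(-8) = 0 + (-0.3) + (-0.8) = -1.1

-1.10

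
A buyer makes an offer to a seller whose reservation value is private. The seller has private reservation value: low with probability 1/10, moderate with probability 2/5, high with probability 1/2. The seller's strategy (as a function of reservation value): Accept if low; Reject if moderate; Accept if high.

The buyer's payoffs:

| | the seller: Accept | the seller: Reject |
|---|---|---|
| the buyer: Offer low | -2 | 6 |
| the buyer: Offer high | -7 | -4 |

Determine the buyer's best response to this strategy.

Offer low

Compute the buyer's expected payoff for each action, taking the expectation over the seller's type.
E[Offer low] = 1/10·(-2) + 2/5·(6) + 1/2·(-2) = 6/5
E[Offer high] = 1/10·(-7) + 2/5·(-4) + 1/2·(-7) = -29/5
Best response: Offer low (6/5 is the largest).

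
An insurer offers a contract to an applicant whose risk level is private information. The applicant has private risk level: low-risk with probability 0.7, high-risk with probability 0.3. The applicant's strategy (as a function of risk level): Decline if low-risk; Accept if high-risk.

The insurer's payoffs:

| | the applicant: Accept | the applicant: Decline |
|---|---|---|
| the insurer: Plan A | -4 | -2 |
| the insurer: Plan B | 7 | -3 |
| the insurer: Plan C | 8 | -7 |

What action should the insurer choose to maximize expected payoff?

E[Plan A] = 0.7·(-2) + 0.3·(-4) = -2.6
E[Plan B] = 0.7·(-3) + 0.3·(7) = 0
E[Plan C] = 0.7·(-7) + 0.3·(8) = -2.5
Best response: Plan B (0 is the largest).

Plan B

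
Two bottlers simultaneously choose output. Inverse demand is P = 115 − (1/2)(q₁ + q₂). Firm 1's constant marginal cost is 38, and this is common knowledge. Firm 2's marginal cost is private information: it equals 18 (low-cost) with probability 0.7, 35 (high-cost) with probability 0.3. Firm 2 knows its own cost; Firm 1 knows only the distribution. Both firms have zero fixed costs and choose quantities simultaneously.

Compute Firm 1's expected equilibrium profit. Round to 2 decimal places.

856.98

Type-c best response for Firm 2: q₂(c) = (115 − c) − q₁/2.
Firm 1 maximizes expected profit; its first-order condition is 115 − q₁ − (1/2)E[q₂] − 38 = 0.
Substituting E[q₂] and solving: E[c₂] = 23.1, so q₁ = (115 − 2·38 + 23.1)/(3/2) = 41.4.
E[P] = 115 − (1/2)·(q₁ + E[q₂]) = 58.7; Firm 1's expected profit = (E[P] − 38)·q₁ = (58.7 − 38)·41.4 = 856.98.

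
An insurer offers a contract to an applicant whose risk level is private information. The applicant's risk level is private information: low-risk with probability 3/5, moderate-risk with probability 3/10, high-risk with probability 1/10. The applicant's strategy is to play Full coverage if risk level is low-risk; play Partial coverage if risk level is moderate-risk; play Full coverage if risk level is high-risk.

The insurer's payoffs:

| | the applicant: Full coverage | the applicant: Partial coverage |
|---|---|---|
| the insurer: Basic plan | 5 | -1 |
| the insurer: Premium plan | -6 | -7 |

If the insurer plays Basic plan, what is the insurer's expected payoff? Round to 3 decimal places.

3.200

E[Basic plan] = 3/5·5 + 3/10·(-1) + 1/10·5 = 3 + (-3/10) + 1/2 = 16/5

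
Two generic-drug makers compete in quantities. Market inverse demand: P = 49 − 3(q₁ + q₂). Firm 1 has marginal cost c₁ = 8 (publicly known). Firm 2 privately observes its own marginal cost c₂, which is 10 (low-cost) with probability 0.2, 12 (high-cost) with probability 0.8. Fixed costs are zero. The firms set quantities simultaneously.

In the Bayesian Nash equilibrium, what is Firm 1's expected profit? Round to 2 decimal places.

73.67

Type-c best response for Firm 2: q₂(c) = (49 − c)/6 − q₁/2.
Firm 1 maximizes expected profit; its first-order condition is 49 − 6q₁ − 3E[q₂] − 8 = 0.
Substituting E[q₂] and solving: E[c₂] = 11.6, so q₁ = (49 − 2·8 + 11.6)/9 = 4.95556.
E[P] = 49 − 3·(q₁ + E[q₂]) = 22.8667; Firm 1's expected profit = (E[P] − 8)·q₁ = (22.8667 − 8)·4.95556 = 73.6726.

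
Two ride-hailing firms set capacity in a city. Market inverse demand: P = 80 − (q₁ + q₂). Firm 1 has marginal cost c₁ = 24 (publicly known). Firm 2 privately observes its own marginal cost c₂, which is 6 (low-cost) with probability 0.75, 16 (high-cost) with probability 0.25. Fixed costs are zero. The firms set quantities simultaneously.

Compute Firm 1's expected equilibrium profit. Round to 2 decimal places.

Type-c best response for Firm 2: q₂(c) = (80 − c)/2 − q₁/2.
Firm 1 maximizes expected profit; its first-order condition is 80 − 2q₁ − E[q₂] − 24 = 0.
Substituting E[q₂] and solving: E[c₂] = 8.5, so q₁ = (80 − 2·24 + 8.5)/3 = 13.5.
E[P] = 80 − (q₁ + E[q₂]) = 37.5; Firm 1's expected profit = (E[P] − 24)·q₁ = (37.5 − 24)·13.5 = 182.25.

182.25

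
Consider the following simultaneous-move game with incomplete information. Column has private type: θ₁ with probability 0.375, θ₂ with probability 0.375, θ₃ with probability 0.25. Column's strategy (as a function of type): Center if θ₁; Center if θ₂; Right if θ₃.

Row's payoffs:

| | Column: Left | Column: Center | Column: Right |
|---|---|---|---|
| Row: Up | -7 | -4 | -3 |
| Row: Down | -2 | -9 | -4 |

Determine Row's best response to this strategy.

E[Up] = 0.375·(-4) + 0.375·(-4) + 0.25·(-3) = -3.75
E[Down] = 0.375·(-9) + 0.375·(-9) + 0.25·(-4) = -7.75
Best response: Up (-3.75 is the largest).

Up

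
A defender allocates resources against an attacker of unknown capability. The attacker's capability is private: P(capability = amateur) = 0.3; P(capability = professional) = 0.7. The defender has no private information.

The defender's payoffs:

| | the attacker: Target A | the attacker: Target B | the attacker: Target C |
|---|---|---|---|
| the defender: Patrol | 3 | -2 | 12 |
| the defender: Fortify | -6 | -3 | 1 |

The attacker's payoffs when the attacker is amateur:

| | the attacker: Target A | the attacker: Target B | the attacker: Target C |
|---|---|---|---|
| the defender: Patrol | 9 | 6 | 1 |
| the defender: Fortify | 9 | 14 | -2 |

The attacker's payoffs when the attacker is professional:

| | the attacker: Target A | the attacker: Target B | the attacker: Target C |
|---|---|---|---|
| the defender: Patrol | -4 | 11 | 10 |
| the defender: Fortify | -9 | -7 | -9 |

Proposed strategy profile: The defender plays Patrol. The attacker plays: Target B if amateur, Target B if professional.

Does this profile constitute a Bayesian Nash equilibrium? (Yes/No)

A profile is a BNE iff every type of every player is best-responding given beliefs about the other side.
The defender plays Patrol: E[Patrol] = 0.3·(-2) + 0.7·(-2) = -2; E[Fortify] = -3. Best-responding. ✓
The attacker (capability amateur), facing Patrol: Target A gives 9, Target B gives 6, Target C gives 1. Proposed Target B is not best — profitable deviation exists. ✗
The attacker (capability professional), facing Patrol: Target A gives -4, Target B gives 11, Target C gives 10. Proposed Target B is best. ✓

No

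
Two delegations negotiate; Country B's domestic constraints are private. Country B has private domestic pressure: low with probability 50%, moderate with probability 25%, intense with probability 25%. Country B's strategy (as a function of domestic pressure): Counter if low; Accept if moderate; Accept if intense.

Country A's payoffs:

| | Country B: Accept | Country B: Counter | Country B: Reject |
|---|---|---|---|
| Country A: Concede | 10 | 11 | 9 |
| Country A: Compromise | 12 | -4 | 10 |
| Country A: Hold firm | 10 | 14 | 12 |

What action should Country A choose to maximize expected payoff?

Hold firm

E[Concede] = 0.5·(11) + 0.25·(10) + 0.25·(10) = 10.5
E[Compromise] = 0.5·(-4) + 0.25·(12) + 0.25·(12) = 4
E[Hold firm] = 0.5·(14) + 0.25·(10) + 0.25·(10) = 12
Best response: Hold firm (12 is the largest).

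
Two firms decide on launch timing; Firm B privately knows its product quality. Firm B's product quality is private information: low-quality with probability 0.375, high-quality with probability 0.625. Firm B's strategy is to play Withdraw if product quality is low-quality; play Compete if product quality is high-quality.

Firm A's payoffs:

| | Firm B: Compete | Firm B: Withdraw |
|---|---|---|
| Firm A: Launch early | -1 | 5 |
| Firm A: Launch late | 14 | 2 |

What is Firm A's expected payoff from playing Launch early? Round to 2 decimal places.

1.25

E[Launch early] = 0.375·5 + 0.625·(-1) = 1.875 + (-0.625) = 1.25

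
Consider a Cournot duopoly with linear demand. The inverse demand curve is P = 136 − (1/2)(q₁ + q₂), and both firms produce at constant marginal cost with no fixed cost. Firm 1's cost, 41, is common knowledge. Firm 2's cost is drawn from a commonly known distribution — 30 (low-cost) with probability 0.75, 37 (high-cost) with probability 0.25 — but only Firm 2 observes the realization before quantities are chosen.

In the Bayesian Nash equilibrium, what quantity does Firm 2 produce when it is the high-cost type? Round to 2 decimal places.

70.42

Type-c best response for Firm 2: q₂(c) = (136 − c) − q₁/2.
Firm 1 maximizes expected profit; its first-order condition is 136 − q₁ − (1/2)E[q₂] − 41 = 0.
Substituting E[q₂] and solving: E[c₂] = 31.75, so q₁ = (136 − 2·41 + 31.75)/(3/2) = 57.1667.
q₂(high-cost) = (136 − 37 − (1/2)·57.1667) = 70.4167.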